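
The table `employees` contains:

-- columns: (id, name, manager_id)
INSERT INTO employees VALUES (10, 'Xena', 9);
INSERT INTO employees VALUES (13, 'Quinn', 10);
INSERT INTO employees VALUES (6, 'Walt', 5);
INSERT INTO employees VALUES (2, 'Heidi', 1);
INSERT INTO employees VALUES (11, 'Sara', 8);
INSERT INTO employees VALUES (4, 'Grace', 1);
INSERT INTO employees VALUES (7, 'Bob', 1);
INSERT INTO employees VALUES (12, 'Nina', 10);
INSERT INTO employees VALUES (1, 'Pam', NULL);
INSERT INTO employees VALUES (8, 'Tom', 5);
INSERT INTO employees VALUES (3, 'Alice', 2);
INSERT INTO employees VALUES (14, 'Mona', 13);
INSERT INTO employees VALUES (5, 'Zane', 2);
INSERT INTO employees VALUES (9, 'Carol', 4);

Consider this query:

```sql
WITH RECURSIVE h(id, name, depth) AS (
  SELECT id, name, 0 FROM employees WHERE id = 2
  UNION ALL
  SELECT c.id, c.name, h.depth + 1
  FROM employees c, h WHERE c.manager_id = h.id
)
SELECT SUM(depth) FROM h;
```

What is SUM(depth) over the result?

9

Base: id=2 (Heidi) at depth 0.
Iteration 1: rows with manager_id in {2} -> Alice (id 3, depth 1), Zane (id 5, depth 1).
Iteration 2: rows with manager_id in {3,5} -> Walt (id 6, depth 2), Tom (id 8, depth 2).
Iteration 3: rows with manager_id in {6,8} -> Sara (id 11, depth 3).
Iteration 4: no rows with manager_id in {11}; recursion stops.
SUM(depth) = 0 + 1 + 1 + 2 + 2 + 3 = 9.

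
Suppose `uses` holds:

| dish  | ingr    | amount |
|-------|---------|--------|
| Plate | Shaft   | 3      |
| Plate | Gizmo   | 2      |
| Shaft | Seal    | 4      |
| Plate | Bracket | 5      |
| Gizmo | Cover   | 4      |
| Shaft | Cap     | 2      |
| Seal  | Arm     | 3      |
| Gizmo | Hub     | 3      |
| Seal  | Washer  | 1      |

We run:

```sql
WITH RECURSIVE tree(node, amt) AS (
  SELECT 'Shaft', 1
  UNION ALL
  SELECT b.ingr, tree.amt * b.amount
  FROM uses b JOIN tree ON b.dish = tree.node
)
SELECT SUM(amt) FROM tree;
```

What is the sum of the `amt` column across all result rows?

Base: (Shaft, amt=1).
Iteration 1: components of {Shaft} -> Cap = 1*2 = 2, Seal = 1*4 = 4.
Iteration 2: components of {Cap,Seal} -> Arm = 4*3 = 12, Washer = 4*1 = 4.
Iteration 3: no further components; recursion stops.
SUM(amt) = 1 + 4 + 2 + 12 + 4 = 23.

23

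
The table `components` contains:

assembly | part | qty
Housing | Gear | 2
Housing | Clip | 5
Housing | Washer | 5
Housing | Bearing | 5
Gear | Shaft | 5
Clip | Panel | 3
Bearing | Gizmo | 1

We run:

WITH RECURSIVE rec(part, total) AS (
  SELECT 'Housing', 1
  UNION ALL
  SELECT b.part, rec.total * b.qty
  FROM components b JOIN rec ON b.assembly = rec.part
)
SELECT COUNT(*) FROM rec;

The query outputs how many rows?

Base: (Housing, total=1).
Iteration 1: components of {Housing} -> Bearing = 1*5 = 5, Clip = 1*5 = 5, Gear = 1*2 = 2, Washer = 1*5 = 5.
Iteration 2: components of {Bearing,Clip,Gear,Washer} -> Gizmo = 5*1 = 5, Panel = 5*3 = 15, Shaft = 2*5 = 10.
Iteration 3: no further components; recursion stops.
Total rows emitted: 8.

8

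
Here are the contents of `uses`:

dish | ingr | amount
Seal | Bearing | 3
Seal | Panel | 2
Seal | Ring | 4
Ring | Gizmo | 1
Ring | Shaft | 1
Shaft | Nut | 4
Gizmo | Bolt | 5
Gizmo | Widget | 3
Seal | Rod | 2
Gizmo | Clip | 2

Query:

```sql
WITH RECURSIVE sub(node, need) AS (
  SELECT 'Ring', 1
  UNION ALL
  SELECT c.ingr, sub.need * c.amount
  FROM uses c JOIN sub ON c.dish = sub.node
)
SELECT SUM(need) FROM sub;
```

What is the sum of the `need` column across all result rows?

Base: (Ring, need=1).
Iteration 1: components of {Ring} -> Gizmo = 1*1 = 1, Shaft = 1*1 = 1.
Iteration 2: components of {Gizmo,Shaft} -> Bolt = 1*5 = 5, Clip = 1*2 = 2, Nut = 1*4 = 4, Widget = 1*3 = 3.
Iteration 3: no further components; recursion stops.
SUM(need) = 1 + 1 + 1 + 5 + 3 + 2 + 4 = 17.

17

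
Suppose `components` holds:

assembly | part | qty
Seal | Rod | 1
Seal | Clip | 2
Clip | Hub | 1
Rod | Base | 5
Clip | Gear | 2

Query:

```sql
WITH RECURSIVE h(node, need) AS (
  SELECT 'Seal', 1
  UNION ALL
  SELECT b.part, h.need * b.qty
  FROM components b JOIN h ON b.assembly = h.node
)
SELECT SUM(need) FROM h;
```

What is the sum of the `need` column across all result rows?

Base: (Seal, need=1).
Iteration 1: components of {Seal} -> Clip = 1*2 = 2, Rod = 1*1 = 1.
Iteration 2: components of {Clip,Rod} -> Base = 1*5 = 5, Gear = 2*2 = 4, Hub = 2*1 = 2.
Iteration 3: no further components; recursion stops.
SUM(need) = 1 + 1 + 2 + 5 + 2 + 4 = 15.

15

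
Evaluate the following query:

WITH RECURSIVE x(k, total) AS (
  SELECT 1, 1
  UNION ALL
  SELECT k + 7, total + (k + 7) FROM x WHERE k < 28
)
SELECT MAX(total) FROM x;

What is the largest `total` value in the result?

Base: k=1, total=1.
Iteration 1: 1 < 28 holds -> k = 1 + 7 = 8, total = 1 + 8 = 9.
Iteration 2: 8 < 28 holds -> k = 8 + 7 = 15, total = 9 + 15 = 24.
Iteration 3: 15 < 28 holds -> k = 15 + 7 = 22, total = 24 + 22 = 46.
Iteration 4: 22 < 28 holds -> k = 22 + 7 = 29, total = 46 + 29 = 75.
Iteration 5: 29 < 28 fails; recursion stops.
total values: 1, 9, 24, 46, 75; the maximum is 75.

75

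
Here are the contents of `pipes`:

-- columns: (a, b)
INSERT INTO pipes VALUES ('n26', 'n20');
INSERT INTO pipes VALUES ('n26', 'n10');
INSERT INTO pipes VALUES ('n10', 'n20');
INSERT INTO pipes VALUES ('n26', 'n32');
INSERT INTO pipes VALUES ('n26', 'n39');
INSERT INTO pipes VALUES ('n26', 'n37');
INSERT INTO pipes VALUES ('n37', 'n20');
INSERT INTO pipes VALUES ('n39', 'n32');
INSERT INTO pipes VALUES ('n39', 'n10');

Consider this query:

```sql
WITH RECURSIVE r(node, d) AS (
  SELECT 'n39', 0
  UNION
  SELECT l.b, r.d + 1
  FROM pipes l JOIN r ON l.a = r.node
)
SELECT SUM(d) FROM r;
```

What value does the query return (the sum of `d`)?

4

Base: (n39, d=0).
Iteration 1: edges from {n39} -> (n10, d=1), (n32, d=1).
Iteration 2: edges from {n10,n32} -> (n20, d=2).
Iteration 3: no outgoing edges from {n20}; recursion stops.
SUM(d) = 0 + 1 + 1 + 2 = 4.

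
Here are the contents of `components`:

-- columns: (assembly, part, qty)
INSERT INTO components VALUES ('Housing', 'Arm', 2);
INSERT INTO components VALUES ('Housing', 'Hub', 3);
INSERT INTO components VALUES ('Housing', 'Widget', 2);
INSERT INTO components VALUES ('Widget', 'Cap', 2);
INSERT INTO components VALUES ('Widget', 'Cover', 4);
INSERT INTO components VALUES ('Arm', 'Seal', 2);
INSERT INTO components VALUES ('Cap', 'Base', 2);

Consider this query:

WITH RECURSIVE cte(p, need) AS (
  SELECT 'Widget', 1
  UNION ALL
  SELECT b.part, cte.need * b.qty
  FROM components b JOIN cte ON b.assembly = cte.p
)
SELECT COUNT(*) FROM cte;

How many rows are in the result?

4

Base: (Widget, need=1).
Iteration 1: components of {Widget} -> Cap = 1*2 = 2, Cover = 1*4 = 4.
Iteration 2: components of {Cap,Cover} -> Base = 2*2 = 4.
Iteration 3: no further components; recursion stops.
Total rows emitted: 4.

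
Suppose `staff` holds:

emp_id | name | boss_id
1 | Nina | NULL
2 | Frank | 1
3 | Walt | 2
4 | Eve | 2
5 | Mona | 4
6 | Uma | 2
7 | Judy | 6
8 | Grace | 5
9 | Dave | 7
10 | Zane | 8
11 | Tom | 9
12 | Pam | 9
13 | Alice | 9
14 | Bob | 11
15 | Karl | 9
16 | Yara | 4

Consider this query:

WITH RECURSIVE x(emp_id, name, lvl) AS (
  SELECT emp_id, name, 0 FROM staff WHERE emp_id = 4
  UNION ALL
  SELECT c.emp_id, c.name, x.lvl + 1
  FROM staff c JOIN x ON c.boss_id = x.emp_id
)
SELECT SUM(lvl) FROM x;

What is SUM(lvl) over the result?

7

Base: emp_id=4 (Eve) at lvl 0.
Iteration 1: rows with boss_id in {4} -> Mona (id 5, lvl 1), Yara (id 16, lvl 1).
Iteration 2: rows with boss_id in {5,16} -> Grace (id 8, lvl 2).
Iteration 3: rows with boss_id in {8} -> Zane (id 10, lvl 3).
Iteration 4: no rows with boss_id in {10}; recursion stops.
SUM(lvl) = 0 + 1 + 1 + 2 + 3 = 7.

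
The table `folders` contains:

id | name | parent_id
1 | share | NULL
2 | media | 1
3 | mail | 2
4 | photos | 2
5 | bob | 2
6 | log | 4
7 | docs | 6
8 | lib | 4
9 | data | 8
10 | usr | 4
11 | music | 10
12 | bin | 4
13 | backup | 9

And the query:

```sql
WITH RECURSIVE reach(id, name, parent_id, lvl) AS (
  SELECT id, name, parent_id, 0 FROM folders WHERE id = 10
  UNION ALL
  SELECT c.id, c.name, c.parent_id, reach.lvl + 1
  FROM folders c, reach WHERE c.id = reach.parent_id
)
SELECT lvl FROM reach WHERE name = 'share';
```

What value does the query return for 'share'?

3

Base: id=10 (usr), parent_id=4, lvl 0.
Iteration 1: join on id=4 -> photos (id 4, parent_id=2, lvl 1).
Iteration 2: join on id=2 -> media (id 2, parent_id=1, lvl 2).
Iteration 3: join on id=1 -> share (id 1, parent_id=NULL, lvl 3).
Iteration 4: parent_id is NULL; no match; recursion stops.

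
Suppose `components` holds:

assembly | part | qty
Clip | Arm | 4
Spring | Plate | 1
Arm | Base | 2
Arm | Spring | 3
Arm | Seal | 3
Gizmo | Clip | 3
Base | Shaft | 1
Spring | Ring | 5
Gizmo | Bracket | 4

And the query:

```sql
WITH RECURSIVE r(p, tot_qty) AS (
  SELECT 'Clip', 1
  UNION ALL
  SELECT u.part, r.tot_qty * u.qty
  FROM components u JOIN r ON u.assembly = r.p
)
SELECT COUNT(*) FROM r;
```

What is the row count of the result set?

8

Base: (Clip, tot_qty=1).
Iteration 1: components of {Clip} -> Arm = 1*4 = 4.
Iteration 2: components of {Arm} -> Base = 4*2 = 8, Seal = 4*3 = 12, Spring = 4*3 = 12.
Iteration 3: components of {Base,Seal,Spring} -> Plate = 12*1 = 12, Ring = 12*5 = 60, Shaft = 8*1 = 8.
Iteration 4: no further components; recursion stops.
Total rows emitted: 8.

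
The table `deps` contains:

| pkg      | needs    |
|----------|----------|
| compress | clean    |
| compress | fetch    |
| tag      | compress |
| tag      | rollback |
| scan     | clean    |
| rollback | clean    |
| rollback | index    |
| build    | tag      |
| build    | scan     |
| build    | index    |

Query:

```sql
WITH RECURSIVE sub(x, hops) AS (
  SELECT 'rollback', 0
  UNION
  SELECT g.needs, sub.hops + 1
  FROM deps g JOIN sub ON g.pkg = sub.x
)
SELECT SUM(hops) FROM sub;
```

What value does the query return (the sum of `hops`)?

2

Base: (rollback, hops=0).
Iteration 1: edges from {rollback} -> (clean, hops=1), (index, hops=1).
Iteration 2: no outgoing edges from {clean,index}; recursion stops.
SUM(hops) = 0 + 1 + 1 = 2.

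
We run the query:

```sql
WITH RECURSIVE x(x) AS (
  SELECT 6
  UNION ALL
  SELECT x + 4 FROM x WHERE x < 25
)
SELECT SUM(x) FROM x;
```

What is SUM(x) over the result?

Base: x=6.
Iteration 1: 6 < 25 holds -> x = 6 + 4 = 10.
Iteration 2: 10 < 25 holds -> x = 10 + 4 = 14.
Iteration 3: 14 < 25 holds -> x = 14 + 4 = 18.
Iteration 4: 18 < 25 holds -> x = 18 + 4 = 22.
Iteration 5: 22 < 25 holds -> x = 22 + 4 = 26.
Iteration 6: 26 < 25 fails; recursion stops.
SUM(x) = 6 + 10 + 14 + 18 + 22 + 26 = 96.

96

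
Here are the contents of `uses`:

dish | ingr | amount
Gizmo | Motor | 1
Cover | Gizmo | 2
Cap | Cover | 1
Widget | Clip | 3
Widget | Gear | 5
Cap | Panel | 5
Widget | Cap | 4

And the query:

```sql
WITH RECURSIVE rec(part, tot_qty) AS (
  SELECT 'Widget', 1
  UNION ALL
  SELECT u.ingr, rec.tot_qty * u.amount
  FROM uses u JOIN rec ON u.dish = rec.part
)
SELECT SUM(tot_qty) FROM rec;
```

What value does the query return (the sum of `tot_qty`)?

Base: (Widget, tot_qty=1).
Iteration 1: components of {Widget} -> Cap = 1*4 = 4, Clip = 1*3 = 3, Gear = 1*5 = 5.
Iteration 2: components of {Cap,Clip,Gear} -> Cover = 4*1 = 4, Panel = 4*5 = 20.
Iteration 3: components of {Cover,Panel} -> Gizmo = 4*2 = 8.
Iteration 4: components of {Gizmo} -> Motor = 8*1 = 8.
Iteration 5: no further components; recursion stops.
SUM(tot_qty) = 1 + 5 + 4 + 3 + 4 + 20 + 8 + 8 = 53.

53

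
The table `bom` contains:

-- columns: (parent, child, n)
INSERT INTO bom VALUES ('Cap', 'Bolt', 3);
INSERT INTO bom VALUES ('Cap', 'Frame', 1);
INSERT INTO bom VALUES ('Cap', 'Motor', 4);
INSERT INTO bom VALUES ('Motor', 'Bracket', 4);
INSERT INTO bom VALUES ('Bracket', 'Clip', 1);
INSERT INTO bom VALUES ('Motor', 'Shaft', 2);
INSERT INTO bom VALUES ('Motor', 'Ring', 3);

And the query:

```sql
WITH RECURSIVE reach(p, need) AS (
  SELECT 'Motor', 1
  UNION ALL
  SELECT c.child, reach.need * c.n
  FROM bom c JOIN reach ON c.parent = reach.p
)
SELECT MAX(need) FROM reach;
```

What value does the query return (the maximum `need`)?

4

Base: (Motor, need=1).
Iteration 1: components of {Motor} -> Bracket = 1*4 = 4, Ring = 1*3 = 3, Shaft = 1*2 = 2.
Iteration 2: components of {Bracket,Ring,Shaft} -> Clip = 4*1 = 4.
Iteration 3: no further components; recursion stops.
need values: 1, 4, 2, 3, 4; the maximum is 4.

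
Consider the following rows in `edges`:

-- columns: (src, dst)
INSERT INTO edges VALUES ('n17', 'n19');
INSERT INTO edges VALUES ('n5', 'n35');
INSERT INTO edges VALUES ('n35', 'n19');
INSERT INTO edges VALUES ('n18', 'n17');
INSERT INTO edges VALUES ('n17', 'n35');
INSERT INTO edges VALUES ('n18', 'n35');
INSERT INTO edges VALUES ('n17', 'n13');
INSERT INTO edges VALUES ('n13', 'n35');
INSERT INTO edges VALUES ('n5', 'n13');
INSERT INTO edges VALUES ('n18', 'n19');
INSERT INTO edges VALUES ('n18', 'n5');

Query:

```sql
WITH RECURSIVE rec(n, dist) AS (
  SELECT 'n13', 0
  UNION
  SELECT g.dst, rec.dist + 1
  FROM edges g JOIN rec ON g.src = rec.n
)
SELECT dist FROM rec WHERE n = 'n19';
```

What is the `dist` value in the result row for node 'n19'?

2

Base: (n13, dist=0).
Iteration 1: edges from {n13} -> (n35, dist=1).
Iteration 2: edges from {n35} -> (n19, dist=2).
Iteration 3: no outgoing edges from {n19}; recursion stops.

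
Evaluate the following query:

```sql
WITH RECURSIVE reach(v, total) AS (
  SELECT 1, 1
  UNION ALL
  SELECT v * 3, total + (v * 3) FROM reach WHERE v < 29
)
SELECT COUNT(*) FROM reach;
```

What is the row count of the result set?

5

Base: v=1, total=1.
Iteration 1: 1 < 29 holds -> v = 1 * 3 = 3, total = 1 + 3 = 4.
Iteration 2: 3 < 29 holds -> v = 3 * 3 = 9, total = 4 + 9 = 13.
Iteration 3: 9 < 29 holds -> v = 9 * 3 = 27, total = 13 + 27 = 40.
Iteration 4: 27 < 29 holds -> v = 27 * 3 = 81, total = 40 + 81 = 121.
Iteration 5: 81 < 29 fails; recursion stops.
Total rows emitted: 5.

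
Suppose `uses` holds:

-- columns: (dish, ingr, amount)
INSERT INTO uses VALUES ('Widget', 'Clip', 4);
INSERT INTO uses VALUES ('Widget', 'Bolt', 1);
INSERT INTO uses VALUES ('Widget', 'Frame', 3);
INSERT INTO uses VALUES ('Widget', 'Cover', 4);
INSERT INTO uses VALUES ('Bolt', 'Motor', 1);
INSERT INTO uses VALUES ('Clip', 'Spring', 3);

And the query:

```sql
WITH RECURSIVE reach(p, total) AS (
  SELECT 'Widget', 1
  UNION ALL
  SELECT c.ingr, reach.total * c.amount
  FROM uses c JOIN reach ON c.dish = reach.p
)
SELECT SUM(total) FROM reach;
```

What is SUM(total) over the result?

26

Base: (Widget, total=1).
Iteration 1: components of {Widget} -> Bolt = 1*1 = 1, Clip = 1*4 = 4, Cover = 1*4 = 4, Frame = 1*3 = 3.
Iteration 2: components of {Bolt,Clip,Cover,Frame} -> Motor = 1*1 = 1, Spring = 4*3 = 12.
Iteration 3: no further components; recursion stops.
SUM(total) = 1 + 4 + 1 + 3 + 4 + 12 + 1 = 26.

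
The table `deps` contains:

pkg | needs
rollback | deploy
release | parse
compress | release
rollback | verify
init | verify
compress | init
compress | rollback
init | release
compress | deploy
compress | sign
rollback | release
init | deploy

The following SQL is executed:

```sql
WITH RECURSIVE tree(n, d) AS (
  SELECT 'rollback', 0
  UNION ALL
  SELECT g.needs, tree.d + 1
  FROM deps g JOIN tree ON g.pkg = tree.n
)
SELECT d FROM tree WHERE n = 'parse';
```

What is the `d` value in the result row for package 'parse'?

Base: (rollback, d=0).
Iteration 1: edges from {rollback} -> (deploy, d=1), (release, d=1), (verify, d=1).
Iteration 2: edges from {deploy,release,verify} -> (parse, d=2).
Iteration 3: no outgoing edges from {parse}; recursion stops.

2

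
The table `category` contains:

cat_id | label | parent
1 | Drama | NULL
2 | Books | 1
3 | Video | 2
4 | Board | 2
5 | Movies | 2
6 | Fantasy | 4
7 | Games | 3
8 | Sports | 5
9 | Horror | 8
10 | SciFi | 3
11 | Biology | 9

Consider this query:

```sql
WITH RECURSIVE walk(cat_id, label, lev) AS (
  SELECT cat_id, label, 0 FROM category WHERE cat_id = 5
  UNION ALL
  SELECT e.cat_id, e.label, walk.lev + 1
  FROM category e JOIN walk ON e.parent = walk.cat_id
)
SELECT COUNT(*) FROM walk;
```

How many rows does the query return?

Base: cat_id=5 (Movies) at lev 0.
Iteration 1: rows with parent in {5} -> Sports (id 8, lev 1).
Iteration 2: rows with parent in {8} -> Horror (id 9, lev 2).
Iteration 3: rows with parent in {9} -> Biology (id 11, lev 3).
Iteration 4: no rows with parent in {11}; recursion stops.
Total rows emitted: 4.

4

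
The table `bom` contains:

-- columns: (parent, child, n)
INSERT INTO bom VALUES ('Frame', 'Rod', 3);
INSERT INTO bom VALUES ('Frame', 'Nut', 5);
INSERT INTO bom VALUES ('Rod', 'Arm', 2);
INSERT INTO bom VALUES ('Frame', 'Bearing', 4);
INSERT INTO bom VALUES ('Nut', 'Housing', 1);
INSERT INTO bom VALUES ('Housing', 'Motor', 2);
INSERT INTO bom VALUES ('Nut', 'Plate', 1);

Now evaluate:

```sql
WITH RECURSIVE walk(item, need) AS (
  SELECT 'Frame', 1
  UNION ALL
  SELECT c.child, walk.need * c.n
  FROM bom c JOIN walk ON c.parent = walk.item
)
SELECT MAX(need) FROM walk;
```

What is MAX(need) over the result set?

10

Base: (Frame, need=1).
Iteration 1: components of {Frame} -> Bearing = 1*4 = 4, Nut = 1*5 = 5, Rod = 1*3 = 3.
Iteration 2: components of {Bearing,Nut,Rod} -> Arm = 3*2 = 6, Housing = 5*1 = 5, Plate = 5*1 = 5.
Iteration 3: components of {Arm,Housing,Plate} -> Motor = 5*2 = 10.
Iteration 4: no further components; recursion stops.
need values: 1, 3, 5, 4, 6, 5, 5, 10; the maximum is 10.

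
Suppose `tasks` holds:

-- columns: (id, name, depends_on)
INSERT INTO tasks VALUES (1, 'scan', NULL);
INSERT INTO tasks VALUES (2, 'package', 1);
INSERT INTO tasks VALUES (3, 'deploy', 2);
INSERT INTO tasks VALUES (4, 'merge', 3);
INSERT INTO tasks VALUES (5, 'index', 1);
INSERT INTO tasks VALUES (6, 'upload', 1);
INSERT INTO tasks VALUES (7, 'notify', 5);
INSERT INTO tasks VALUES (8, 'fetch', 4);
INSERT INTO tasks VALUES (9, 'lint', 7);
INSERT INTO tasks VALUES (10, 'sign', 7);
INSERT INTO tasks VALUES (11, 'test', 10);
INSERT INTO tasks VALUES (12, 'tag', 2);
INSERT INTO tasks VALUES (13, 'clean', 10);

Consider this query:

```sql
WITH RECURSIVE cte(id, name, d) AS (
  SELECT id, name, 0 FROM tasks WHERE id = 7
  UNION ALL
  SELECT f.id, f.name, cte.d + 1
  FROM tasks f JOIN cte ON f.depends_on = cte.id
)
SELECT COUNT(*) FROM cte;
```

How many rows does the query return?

Base: id=7 (notify) at d 0.
Iteration 1: rows with depends_on in {7} -> lint (id 9, d 1), sign (id 10, d 1).
Iteration 2: rows with depends_on in {9,10} -> test (id 11, d 2), clean (id 13, d 2).
Iteration 3: no rows with depends_on in {11,13}; recursion stops.
Total rows emitted: 5.

5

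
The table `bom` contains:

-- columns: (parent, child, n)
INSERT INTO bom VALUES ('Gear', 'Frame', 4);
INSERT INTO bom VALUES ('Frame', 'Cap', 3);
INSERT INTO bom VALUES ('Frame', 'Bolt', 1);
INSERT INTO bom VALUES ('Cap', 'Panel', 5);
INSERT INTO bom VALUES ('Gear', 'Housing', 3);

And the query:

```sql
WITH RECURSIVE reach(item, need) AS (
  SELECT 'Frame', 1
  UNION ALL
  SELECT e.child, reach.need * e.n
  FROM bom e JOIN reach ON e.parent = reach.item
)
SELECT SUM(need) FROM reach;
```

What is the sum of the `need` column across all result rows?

20

Base: (Frame, need=1).
Iteration 1: components of {Frame} -> Bolt = 1*1 = 1, Cap = 1*3 = 3.
Iteration 2: components of {Bolt,Cap} -> Panel = 3*5 = 15.
Iteration 3: no further components; recursion stops.
SUM(need) = 1 + 3 + 1 + 15 = 20.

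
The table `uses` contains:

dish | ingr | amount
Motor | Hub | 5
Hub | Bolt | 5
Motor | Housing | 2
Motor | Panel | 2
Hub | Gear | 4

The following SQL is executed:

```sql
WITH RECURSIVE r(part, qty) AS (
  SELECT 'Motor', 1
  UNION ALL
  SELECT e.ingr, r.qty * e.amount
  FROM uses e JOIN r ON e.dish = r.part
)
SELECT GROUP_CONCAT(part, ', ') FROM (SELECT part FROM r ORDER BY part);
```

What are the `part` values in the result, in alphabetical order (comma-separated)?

Bolt, Gear, Housing, Hub, Motor, Panel

Base: (Motor, qty=1).
Iteration 1: components of {Motor} -> Housing = 1*2 = 2, Hub = 1*5 = 5, Panel = 1*2 = 2.
Iteration 2: components of {Housing,Hub,Panel} -> Bolt = 5*5 = 25, Gear = 5*4 = 20.
Iteration 3: no further components; recursion stops.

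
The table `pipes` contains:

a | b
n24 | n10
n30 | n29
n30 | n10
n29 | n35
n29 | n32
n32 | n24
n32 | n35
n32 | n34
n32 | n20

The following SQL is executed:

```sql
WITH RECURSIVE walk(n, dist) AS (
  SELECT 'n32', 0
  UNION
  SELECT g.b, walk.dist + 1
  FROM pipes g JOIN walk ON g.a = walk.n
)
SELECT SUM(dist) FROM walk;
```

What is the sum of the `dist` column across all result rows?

Base: (n32, dist=0).
Iteration 1: edges from {n32} -> (n20, dist=1), (n24, dist=1), (n34, dist=1), (n35, dist=1).
Iteration 2: edges from {n20,n24,n34,n35} -> (n10, dist=2).
Iteration 3: no outgoing edges from {n10}; recursion stops.
SUM(dist) = 0 + 1 + 1 + 1 + 1 + 2 = 6.

6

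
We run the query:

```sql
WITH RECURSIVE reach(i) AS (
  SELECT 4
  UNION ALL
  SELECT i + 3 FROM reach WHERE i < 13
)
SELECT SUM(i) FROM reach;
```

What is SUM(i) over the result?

34

Base: i=4.
Iteration 1: 4 < 13 holds -> i = 4 + 3 = 7.
Iteration 2: 7 < 13 holds -> i = 7 + 3 = 10.
Iteration 3: 10 < 13 holds -> i = 10 + 3 = 13.
Iteration 4: 13 < 13 fails; recursion stops.
SUM(i) = 4 + 7 + 10 + 13 = 34.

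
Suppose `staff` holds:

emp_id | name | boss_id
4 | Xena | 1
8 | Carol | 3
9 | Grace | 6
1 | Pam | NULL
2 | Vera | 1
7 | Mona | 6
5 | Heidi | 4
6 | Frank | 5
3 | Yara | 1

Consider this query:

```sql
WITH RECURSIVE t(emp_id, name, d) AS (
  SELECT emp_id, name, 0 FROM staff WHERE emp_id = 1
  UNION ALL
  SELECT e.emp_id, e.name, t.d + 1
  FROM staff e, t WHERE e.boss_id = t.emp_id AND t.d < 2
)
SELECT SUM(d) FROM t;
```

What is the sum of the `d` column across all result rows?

7

Base: emp_id=1 (Pam) at d 0.
Iteration 1: rows with boss_id in {1} -> Vera (id 2, d 1), Yara (id 3, d 1), Xena (id 4, d 1).
Iteration 2: rows with boss_id in {2,3,4} -> Heidi (id 5, d 2), Carol (id 8, d 2).
Iteration 3: d < 2 fails for all current rows; recursion stops.
SUM(d) = 0 + 1 + 1 + 1 + 2 + 2 = 7.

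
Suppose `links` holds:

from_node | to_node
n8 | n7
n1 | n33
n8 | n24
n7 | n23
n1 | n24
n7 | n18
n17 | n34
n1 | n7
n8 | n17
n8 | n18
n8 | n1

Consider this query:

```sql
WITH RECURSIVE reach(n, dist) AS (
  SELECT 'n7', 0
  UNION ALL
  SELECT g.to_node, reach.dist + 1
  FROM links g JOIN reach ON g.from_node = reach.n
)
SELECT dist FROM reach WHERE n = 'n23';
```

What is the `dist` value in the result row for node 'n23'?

Base: (n7, dist=0).
Iteration 1: edges from {n7} -> (n18, dist=1), (n23, dist=1).
Iteration 2: no outgoing edges from {n18,n23}; recursion stops.

1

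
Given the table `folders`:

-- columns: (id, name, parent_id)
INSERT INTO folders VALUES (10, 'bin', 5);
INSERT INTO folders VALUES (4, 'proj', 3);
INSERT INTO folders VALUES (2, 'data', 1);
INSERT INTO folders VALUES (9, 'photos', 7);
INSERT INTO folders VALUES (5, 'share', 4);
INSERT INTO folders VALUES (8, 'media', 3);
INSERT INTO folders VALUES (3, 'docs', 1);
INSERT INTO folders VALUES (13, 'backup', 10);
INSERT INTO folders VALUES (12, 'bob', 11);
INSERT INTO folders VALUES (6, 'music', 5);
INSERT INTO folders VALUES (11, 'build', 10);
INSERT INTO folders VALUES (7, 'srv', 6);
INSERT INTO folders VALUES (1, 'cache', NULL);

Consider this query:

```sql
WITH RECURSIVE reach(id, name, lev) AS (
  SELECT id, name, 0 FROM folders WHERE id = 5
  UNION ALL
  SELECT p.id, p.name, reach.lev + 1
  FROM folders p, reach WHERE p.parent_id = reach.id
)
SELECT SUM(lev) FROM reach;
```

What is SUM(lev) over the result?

Base: id=5 (share) at lev 0.
Iteration 1: rows with parent_id in {5} -> music (id 6, lev 1), bin (id 10, lev 1).
Iteration 2: rows with parent_id in {6,10} -> srv (id 7, lev 2), build (id 11, lev 2), backup (id 13, lev 2).
Iteration 3: rows with parent_id in {7,11,13} -> photos (id 9, lev 3), bob (id 12, lev 3).
Iteration 4: no rows with parent_id in {9,12}; recursion stops.
SUM(lev) = 0 + 1 + 1 + 2 + 2 + 2 + 3 + 3 = 14.

14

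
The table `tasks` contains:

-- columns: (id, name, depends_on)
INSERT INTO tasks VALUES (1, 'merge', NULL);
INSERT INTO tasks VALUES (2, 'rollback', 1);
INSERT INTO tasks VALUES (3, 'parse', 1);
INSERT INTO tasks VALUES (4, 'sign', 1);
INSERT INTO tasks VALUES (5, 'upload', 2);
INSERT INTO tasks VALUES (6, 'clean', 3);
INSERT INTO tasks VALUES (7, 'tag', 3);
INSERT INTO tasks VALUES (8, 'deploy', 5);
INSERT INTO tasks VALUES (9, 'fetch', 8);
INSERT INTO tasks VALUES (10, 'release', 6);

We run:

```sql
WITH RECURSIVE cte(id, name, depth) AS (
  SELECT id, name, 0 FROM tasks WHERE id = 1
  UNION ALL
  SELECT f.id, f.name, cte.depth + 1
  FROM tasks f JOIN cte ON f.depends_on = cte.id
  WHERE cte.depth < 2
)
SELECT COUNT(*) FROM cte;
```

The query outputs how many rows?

7

Base: id=1 (merge) at depth 0.
Iteration 1: rows with depends_on in {1} -> rollback (id 2, depth 1), parse (id 3, depth 1), sign (id 4, depth 1).
Iteration 2: rows with depends_on in {2,3,4} -> upload (id 5, depth 2), clean (id 6, depth 2), tag (id 7, depth 2).
Iteration 3: depth < 2 fails for all current rows; recursion stops.
Total rows emitted: 7.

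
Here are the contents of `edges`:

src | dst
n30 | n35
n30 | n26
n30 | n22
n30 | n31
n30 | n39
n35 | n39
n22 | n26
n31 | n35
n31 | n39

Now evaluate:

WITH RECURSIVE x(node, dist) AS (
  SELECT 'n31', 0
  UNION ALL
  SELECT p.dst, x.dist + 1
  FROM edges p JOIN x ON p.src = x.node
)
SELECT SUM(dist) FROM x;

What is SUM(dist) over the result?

4

Base: (n31, dist=0).
Iteration 1: edges from {n31} -> (n35, dist=1), (n39, dist=1).
Iteration 2: edges from {n35,n39} -> (n39, dist=2).
Iteration 3: no outgoing edges from {n39}; recursion stops.
SUM(dist) = 0 + 1 + 1 + 2 = 4.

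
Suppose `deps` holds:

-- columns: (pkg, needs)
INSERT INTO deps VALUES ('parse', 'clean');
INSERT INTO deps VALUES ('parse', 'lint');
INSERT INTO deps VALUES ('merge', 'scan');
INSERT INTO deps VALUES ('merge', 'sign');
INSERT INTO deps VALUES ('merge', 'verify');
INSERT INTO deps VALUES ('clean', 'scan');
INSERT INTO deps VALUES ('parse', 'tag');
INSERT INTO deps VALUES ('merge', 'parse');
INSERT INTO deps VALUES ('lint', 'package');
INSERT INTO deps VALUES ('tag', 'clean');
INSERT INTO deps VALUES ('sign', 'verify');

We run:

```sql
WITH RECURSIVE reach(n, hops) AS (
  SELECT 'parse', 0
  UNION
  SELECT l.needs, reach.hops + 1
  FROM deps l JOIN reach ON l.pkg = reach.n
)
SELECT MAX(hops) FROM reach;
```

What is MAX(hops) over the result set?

Base: (parse, hops=0).
Iteration 1: edges from {parse} -> (clean, hops=1), (lint, hops=1), (tag, hops=1).
Iteration 2: edges from {clean,lint,tag} -> (clean, hops=2), (package, hops=2), (scan, hops=2).
Iteration 3: edges from {clean,package,scan} -> (scan, hops=3).
Iteration 4: no outgoing edges from {scan}; recursion stops.
hops values: 0, 1, 1, 1, 2, 2, 2, 3; the maximum is 3.

3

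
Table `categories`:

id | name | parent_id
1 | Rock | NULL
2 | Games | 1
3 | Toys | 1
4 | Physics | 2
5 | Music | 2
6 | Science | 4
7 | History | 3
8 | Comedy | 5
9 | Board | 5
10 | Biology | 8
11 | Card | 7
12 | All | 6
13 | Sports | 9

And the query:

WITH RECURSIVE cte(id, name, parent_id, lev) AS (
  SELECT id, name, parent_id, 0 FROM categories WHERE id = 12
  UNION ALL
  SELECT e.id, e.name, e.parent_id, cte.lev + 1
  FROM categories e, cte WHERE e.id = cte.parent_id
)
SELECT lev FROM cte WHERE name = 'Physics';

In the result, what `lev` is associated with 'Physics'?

2

Base: id=12 (All), parent_id=6, lev 0.
Iteration 1: join on id=6 -> Science (id 6, parent_id=4, lev 1).
Iteration 2: join on id=4 -> Physics (id 4, parent_id=2, lev 2).
Iteration 3: join on id=2 -> Games (id 2, parent_id=1, lev 3).
Iteration 4: join on id=1 -> Rock (id 1, parent_id=NULL, lev 4).
Iteration 5: parent_id is NULL; no match; recursion stops.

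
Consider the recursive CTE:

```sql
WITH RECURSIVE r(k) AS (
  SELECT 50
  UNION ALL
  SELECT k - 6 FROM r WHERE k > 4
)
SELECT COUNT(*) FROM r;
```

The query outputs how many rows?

9

Base: k=50.
Iteration 1: 50 > 4 holds -> k = 50 - 6 = 44.
Iteration 2: 44 > 4 holds -> k = 44 - 6 = 38.
Iteration 3: 38 > 4 holds -> k = 38 - 6 = 32.
Iteration 4: 32 > 4 holds -> k = 32 - 6 = 26.
Iteration 5: 26 > 4 holds -> k = 26 - 6 = 20.
Iteration 6: 20 > 4 holds -> k = 20 - 6 = 14.
Iteration 7: 14 > 4 holds -> k = 14 - 6 = 8.
Iteration 8: 8 > 4 holds -> k = 8 - 6 = 2.
Iteration 9: 2 > 4 fails; recursion stops.
Total rows emitted: 9.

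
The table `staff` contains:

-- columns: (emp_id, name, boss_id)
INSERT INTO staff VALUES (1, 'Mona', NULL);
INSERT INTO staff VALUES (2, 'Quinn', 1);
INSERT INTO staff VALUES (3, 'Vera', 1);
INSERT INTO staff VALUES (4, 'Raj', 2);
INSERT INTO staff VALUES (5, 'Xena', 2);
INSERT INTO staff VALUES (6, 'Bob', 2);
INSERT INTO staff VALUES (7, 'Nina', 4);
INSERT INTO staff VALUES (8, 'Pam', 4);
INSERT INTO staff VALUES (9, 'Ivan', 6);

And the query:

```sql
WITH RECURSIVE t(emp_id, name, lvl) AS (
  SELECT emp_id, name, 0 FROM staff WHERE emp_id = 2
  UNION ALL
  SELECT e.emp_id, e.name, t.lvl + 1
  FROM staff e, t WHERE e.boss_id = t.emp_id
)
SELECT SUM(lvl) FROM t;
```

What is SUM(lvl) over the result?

Base: emp_id=2 (Quinn) at lvl 0.
Iteration 1: rows with boss_id in {2} -> Raj (id 4, lvl 1), Xena (id 5, lvl 1), Bob (id 6, lvl 1).
Iteration 2: rows with boss_id in {4,5,6} -> Nina (id 7, lvl 2), Pam (id 8, lvl 2), Ivan (id 9, lvl 2).
Iteration 3: no rows with boss_id in {7,8,9}; recursion stops.
SUM(lvl) = 0 + 1 + 1 + 1 + 2 + 2 + 2 = 9.

9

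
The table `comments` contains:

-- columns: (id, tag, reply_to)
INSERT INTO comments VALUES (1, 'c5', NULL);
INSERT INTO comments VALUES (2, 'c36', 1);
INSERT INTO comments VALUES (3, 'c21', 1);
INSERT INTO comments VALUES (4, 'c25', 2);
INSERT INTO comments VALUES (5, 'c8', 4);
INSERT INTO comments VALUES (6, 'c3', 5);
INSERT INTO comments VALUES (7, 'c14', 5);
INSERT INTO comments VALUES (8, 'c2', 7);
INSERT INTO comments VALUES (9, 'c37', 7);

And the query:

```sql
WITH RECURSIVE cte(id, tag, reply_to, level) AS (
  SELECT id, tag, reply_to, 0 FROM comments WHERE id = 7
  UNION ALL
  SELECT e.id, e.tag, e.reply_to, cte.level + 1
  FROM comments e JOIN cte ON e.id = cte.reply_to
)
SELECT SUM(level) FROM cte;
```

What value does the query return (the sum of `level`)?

Base: id=7 (c14), reply_to=5, level 0.
Iteration 1: join on id=5 -> c8 (id 5, reply_to=4, level 1).
Iteration 2: join on id=4 -> c25 (id 4, reply_to=2, level 2).
Iteration 3: join on id=2 -> c36 (id 2, reply_to=1, level 3).
Iteration 4: join on id=1 -> c5 (id 1, reply_to=NULL, level 4).
Iteration 5: reply_to is NULL; no match; recursion stops.
SUM(level) = 0 + 1 + 2 + 3 + 4 = 10.

10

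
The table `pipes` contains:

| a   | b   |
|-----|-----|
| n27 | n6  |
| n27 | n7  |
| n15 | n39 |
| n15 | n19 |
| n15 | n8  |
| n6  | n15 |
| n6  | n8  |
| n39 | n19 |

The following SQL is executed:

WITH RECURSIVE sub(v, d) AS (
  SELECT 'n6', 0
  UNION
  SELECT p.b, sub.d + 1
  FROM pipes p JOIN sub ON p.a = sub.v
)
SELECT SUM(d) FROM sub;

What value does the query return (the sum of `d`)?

Base: (n6, d=0).
Iteration 1: edges from {n6} -> (n15, d=1), (n8, d=1).
Iteration 2: edges from {n15,n8} -> (n19, d=2), (n39, d=2), (n8, d=2).
Iteration 3: edges from {n19,n39,n8} -> (n19, d=3).
Iteration 4: no outgoing edges from {n19}; recursion stops.
SUM(d) = 0 + 1 + 1 + 2 + 2 + 2 + 3 = 11.

11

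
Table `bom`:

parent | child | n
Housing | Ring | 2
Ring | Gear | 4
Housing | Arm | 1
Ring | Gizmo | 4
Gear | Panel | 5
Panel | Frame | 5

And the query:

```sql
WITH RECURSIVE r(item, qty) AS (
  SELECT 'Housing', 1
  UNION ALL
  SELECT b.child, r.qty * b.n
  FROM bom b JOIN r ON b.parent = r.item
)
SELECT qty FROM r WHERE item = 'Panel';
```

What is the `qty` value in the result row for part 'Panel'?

Base: (Housing, qty=1).
Iteration 1: components of {Housing} -> Arm = 1*1 = 1, Ring = 1*2 = 2.
Iteration 2: components of {Arm,Ring} -> Gear = 2*4 = 8, Gizmo = 2*4 = 8.
Iteration 3: components of {Gear,Gizmo} -> Panel = 8*5 = 40.
Iteration 4: components of {Panel} -> Frame = 40*5 = 200.
Iteration 5: no further components; recursion stops.

40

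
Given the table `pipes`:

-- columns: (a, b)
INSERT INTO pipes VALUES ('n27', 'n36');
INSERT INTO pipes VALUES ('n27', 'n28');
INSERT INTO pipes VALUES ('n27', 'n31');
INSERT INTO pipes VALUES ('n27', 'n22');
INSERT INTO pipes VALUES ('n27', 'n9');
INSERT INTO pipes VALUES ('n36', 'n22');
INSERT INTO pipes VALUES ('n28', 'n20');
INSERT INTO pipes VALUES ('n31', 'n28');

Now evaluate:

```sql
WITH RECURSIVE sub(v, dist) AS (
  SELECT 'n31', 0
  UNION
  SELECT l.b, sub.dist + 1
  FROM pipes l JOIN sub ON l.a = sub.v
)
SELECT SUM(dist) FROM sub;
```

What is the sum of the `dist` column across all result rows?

Base: (n31, dist=0).
Iteration 1: edges from {n31} -> (n28, dist=1).
Iteration 2: edges from {n28} -> (n20, dist=2).
Iteration 3: no outgoing edges from {n20}; recursion stops.
SUM(dist) = 0 + 1 + 2 = 3.

3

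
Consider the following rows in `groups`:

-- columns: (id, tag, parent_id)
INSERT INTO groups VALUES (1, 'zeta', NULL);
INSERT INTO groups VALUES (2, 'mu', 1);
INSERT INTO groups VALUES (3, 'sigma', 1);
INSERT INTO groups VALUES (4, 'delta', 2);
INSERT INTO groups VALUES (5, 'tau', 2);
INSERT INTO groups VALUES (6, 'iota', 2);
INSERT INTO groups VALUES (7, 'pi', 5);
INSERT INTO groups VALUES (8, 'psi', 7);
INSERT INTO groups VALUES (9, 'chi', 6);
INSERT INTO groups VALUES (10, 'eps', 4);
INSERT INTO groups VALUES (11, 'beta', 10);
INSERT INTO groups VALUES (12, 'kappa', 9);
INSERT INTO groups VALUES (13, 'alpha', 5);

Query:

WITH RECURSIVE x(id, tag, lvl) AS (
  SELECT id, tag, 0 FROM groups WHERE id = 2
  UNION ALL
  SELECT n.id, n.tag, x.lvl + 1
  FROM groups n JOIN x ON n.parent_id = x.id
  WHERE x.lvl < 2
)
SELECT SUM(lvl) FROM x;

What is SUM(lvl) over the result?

11

Base: id=2 (mu) at lvl 0.
Iteration 1: rows with parent_id in {2} -> delta (id 4, lvl 1), tau (id 5, lvl 1), iota (id 6, lvl 1).
Iteration 2: rows with parent_id in {4,5,6} -> pi (id 7, lvl 2), chi (id 9, lvl 2), eps (id 10, lvl 2), alpha (id 13, lvl 2).
Iteration 3: lvl < 2 fails for all current rows; recursion stops.
SUM(lvl) = 0 + 1 + 1 + 1 + 2 + 2 + 2 + 2 = 11.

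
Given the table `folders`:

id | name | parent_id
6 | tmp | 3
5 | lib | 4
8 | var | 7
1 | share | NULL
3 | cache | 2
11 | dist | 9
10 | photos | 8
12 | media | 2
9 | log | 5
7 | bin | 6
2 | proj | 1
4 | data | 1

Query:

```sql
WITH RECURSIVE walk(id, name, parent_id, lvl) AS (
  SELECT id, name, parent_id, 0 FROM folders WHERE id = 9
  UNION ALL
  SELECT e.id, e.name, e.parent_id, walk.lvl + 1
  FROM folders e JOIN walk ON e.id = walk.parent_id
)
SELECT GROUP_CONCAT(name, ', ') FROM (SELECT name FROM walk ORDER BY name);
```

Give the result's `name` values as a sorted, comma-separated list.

data, lib, log, share

Base: id=9 (log), parent_id=5, lvl 0.
Iteration 1: join on id=5 -> lib (id 5, parent_id=4, lvl 1).
Iteration 2: join on id=4 -> data (id 4, parent_id=1, lvl 2).
Iteration 3: join on id=1 -> share (id 1, parent_id=NULL, lvl 3).
Iteration 4: parent_id is NULL; no match; recursion stops.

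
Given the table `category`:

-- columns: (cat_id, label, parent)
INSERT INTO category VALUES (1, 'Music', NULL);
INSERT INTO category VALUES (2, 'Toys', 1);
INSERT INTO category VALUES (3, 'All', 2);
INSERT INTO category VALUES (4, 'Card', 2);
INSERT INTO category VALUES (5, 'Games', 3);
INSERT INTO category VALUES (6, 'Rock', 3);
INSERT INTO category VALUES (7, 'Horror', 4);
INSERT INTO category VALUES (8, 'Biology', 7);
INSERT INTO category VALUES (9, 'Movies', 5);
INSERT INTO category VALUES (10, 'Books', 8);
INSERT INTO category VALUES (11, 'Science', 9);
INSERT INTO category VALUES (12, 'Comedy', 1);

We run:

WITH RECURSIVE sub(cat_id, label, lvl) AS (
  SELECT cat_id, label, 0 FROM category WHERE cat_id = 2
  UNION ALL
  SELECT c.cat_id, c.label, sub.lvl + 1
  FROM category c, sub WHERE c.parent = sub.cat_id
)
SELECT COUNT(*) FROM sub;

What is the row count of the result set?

10

Base: cat_id=2 (Toys) at lvl 0.
Iteration 1: rows with parent in {2} -> All (id 3, lvl 1), Card (id 4, lvl 1).
Iteration 2: rows with parent in {3,4} -> Games (id 5, lvl 2), Rock (id 6, lvl 2), Horror (id 7, lvl 2).
Iteration 3: rows with parent in {5,6,7} -> Biology (id 8, lvl 3), Movies (id 9, lvl 3).
Iteration 4: rows with parent in {8,9} -> Books (id 10, lvl 4), Science (id 11, lvl 4).
Iteration 5: no rows with parent in {10,11}; recursion stops.
Total rows emitted: 10.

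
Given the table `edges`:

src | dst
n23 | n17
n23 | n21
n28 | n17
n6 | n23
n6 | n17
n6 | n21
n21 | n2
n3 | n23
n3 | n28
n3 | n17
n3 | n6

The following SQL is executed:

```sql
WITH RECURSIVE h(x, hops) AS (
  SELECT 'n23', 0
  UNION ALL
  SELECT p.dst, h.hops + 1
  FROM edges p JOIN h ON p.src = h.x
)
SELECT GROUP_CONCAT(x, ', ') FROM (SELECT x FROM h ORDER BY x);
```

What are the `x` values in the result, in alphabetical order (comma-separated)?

n17, n2, n21, n23

Base: (n23, hops=0).
Iteration 1: edges from {n23} -> (n17, hops=1), (n21, hops=1).
Iteration 2: edges from {n17,n21} -> (n2, hops=2).
Iteration 3: no outgoing edges from {n2}; recursion stops.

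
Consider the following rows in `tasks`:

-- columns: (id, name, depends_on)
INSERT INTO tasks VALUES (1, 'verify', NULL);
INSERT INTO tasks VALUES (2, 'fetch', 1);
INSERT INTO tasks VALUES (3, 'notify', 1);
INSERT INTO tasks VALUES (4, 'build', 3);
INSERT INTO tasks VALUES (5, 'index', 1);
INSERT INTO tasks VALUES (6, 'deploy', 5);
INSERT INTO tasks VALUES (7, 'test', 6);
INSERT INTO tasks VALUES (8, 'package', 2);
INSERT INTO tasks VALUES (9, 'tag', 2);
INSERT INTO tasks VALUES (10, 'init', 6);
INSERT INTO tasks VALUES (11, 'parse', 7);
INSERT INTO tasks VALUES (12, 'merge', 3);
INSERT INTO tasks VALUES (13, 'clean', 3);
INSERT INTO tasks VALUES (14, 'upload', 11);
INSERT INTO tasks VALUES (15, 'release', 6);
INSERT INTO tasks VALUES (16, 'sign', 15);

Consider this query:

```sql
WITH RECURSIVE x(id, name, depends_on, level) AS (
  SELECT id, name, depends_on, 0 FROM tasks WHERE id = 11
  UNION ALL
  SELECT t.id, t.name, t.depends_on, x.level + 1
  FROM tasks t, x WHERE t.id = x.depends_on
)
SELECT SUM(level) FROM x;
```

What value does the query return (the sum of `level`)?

10

Base: id=11 (parse), depends_on=7, level 0.
Iteration 1: join on id=7 -> test (id 7, depends_on=6, level 1).
Iteration 2: join on id=6 -> deploy (id 6, depends_on=5, level 2).
Iteration 3: join on id=5 -> index (id 5, depends_on=1, level 3).
Iteration 4: join on id=1 -> verify (id 1, depends_on=NULL, level 4).
Iteration 5: depends_on is NULL; no match; recursion stops.
SUM(level) = 0 + 1 + 2 + 3 + 4 = 10.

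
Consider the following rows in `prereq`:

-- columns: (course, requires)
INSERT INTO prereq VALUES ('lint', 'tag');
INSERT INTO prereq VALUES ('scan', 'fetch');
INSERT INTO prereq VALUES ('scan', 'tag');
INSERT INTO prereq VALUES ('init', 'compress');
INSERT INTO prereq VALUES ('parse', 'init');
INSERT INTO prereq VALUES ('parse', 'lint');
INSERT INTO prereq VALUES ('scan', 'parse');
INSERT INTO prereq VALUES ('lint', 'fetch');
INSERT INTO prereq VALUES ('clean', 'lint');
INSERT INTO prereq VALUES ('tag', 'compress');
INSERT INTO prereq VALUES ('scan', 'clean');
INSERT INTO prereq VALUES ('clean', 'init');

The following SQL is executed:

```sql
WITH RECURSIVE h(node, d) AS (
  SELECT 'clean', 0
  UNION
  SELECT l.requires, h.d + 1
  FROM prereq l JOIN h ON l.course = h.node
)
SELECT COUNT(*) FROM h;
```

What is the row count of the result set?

7

Base: (clean, d=0).
Iteration 1: edges from {clean} -> (init, d=1), (lint, d=1).
Iteration 2: edges from {init,lint} -> (compress, d=2), (fetch, d=2), (tag, d=2).
Iteration 3: edges from {compress,fetch,tag} -> (compress, d=3).
Iteration 4: no outgoing edges from {compress}; recursion stops.
Total rows emitted: 7.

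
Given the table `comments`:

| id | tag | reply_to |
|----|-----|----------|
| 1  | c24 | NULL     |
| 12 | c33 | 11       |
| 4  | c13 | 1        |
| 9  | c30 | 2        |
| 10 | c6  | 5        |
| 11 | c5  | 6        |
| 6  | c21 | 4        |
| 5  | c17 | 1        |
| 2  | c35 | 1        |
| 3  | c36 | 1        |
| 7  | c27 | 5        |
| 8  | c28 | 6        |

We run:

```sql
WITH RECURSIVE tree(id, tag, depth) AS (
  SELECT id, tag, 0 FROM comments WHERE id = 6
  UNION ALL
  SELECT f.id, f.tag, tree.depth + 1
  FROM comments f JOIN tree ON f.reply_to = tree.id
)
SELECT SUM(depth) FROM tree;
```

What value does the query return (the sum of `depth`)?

4

Base: id=6 (c21) at depth 0.
Iteration 1: rows with reply_to in {6} -> c28 (id 8, depth 1), c5 (id 11, depth 1).
Iteration 2: rows with reply_to in {8,11} -> c33 (id 12, depth 2).
Iteration 3: no rows with reply_to in {12}; recursion stops.
SUM(depth) = 0 + 1 + 1 + 2 = 4.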